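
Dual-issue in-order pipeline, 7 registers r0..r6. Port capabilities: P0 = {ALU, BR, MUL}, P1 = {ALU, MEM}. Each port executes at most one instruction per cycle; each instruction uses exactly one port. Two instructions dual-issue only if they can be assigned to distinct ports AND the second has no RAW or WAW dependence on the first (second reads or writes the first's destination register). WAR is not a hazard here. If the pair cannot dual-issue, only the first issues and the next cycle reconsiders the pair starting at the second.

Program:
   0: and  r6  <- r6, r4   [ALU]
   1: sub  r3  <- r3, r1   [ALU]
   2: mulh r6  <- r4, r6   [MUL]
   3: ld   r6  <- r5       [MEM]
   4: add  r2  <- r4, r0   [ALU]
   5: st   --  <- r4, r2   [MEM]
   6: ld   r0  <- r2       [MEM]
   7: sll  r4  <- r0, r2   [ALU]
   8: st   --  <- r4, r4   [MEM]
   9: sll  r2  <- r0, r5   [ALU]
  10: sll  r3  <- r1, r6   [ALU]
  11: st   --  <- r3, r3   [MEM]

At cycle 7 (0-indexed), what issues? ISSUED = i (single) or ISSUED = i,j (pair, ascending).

c0: i0/i1 and/sub  2-wide
c1: i2 mulh  WAW r6
c2: i3/i4 ld/add  2-wide
c3: i5 st  no-port MEM/MEM
c4: i6 ld  RAW r0
c5: i7 sll  RAW r4
c6: i8/i9 st/sll  2-wide
c7: i10 sll  RAW r3
c8: i11 st  tail

ISSUED = 10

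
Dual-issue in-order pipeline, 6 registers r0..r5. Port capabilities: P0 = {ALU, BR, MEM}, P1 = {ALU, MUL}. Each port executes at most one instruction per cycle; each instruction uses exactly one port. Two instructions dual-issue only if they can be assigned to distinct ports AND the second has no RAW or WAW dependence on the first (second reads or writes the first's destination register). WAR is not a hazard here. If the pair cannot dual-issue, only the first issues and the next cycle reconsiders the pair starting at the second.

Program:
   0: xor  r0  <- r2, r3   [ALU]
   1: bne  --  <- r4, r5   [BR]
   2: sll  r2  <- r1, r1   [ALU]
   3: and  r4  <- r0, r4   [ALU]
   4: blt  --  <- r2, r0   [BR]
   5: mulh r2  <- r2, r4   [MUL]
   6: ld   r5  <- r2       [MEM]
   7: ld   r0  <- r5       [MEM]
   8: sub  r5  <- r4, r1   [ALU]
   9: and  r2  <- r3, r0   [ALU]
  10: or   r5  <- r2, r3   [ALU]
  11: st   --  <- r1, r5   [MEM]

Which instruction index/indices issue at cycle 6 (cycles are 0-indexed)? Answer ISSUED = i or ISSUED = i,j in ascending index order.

t=0 i0,i1:xor.ALU/bne.BR ; 2-wide
t=1 i2,i3:sll.ALU/and.ALU ; 2-wide
t=2 i4,i5:blt.BR/mulh.MUL ; 2-wide
t=3 i6:ld.MEM ; no-port MEM/MEM
t=4 i7,i8:ld.MEM/sub.ALU ; 2-wide
t=5 i9:and.ALU ; RAW r2
t=6 i10:or.ALU ; RAW r5
t=7 i11:st.MEM ; tail

ISSUED = 10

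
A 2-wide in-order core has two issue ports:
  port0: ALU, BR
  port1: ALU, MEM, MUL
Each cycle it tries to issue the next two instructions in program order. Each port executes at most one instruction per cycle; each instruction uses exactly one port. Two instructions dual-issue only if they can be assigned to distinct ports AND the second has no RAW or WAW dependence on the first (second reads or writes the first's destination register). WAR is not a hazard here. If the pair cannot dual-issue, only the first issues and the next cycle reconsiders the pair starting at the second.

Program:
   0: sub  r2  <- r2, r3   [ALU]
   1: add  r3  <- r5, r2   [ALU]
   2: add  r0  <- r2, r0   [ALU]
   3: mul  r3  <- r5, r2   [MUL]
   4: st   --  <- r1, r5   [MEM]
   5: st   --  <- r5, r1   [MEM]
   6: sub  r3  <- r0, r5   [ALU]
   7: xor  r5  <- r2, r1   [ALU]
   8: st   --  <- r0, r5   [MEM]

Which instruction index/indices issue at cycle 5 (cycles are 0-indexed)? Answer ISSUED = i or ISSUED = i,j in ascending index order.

c0: i0 sub  RAW r2
c1: i1+i2 add add  pair
c2: i3 mul  no-port MUL/MEM
c3: i4 st  no-port MEM/MEM
c4: i5+i6 st sub  pair
c5: i7 xor  RAW r5
c6: i8 st  tail

ISSUED = 7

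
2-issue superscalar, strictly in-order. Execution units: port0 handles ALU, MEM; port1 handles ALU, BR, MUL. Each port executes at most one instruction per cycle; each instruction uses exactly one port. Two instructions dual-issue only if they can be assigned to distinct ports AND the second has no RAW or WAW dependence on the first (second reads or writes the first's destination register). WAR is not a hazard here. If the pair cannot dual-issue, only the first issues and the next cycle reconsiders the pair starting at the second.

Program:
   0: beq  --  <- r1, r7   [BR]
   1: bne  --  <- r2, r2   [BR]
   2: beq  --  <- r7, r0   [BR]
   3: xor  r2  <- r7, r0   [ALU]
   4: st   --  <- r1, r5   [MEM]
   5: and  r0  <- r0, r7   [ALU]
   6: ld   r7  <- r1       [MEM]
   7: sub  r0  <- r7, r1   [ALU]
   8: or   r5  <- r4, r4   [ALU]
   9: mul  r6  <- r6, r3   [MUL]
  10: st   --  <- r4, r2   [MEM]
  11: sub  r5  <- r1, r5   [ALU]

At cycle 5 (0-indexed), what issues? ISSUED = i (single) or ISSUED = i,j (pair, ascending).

ISSUED = 7,8

c0: i0 beq  no-port BR/BR
c1: i1 bne  no-port BR/BR
c2: i2+i3 beq xor  pair
c3: i4+i5 st and  pair
c4: i6 ld  RAW r7
c5: i7+i8 sub or  pair
c6: i9+i10 mul st  pair
c7: i11 sub  tail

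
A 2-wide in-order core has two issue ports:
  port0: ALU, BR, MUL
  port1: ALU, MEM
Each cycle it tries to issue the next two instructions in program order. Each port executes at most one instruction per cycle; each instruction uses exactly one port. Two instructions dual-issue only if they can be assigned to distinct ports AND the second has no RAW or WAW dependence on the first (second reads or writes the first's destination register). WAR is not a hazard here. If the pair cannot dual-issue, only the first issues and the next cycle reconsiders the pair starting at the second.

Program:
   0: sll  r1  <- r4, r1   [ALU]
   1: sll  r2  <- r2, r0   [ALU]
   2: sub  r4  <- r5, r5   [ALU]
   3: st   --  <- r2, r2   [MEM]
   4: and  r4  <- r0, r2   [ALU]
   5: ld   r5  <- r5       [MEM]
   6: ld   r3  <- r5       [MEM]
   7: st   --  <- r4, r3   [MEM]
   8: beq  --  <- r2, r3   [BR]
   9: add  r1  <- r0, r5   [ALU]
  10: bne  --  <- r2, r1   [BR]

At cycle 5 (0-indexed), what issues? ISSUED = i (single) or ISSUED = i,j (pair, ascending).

ISSUED = 9

  cy0 -> i0,i1 (sll;sll) 2-wide
  cy1 -> i2,i3 (sub;st) 2-wide
  cy2 -> i4,i5 (and;ld) 2-wide
  cy3 -> i6 (ld) no-port MEM/MEM
  cy4 -> i7,i8 (st;beq) 2-wide
  cy5 -> i9 (add) RAW r1
  cy6 -> i10 (bne) tail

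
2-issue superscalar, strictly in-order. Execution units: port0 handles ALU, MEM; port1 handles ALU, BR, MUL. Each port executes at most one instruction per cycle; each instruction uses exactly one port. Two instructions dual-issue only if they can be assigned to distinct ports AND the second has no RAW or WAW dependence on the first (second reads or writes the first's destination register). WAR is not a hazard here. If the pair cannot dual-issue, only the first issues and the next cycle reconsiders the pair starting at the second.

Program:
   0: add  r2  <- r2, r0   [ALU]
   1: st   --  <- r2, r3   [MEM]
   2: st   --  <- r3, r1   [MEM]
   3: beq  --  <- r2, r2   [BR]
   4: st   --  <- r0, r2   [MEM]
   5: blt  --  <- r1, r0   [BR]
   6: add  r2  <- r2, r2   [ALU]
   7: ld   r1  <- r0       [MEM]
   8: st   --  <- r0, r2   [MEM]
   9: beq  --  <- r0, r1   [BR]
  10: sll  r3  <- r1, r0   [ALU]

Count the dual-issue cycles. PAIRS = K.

  cy0 -> i0 (add.ALU) RAW r2
  cy1 -> i1 (st.MEM) no-port MEM/MEM
  cy2 -> i2,i3 (st.MEM;beq.BR) 2-wide
  cy3 -> i4,i5 (st.MEM;blt.BR) 2-wide
  cy4 -> i6,i7 (add.ALU;ld.MEM) 2-wide
  cy5 -> i8,i9 (st.MEM;beq.BR) 2-wide
  cy6 -> i10 (sll.ALU) tail

PAIRS = 4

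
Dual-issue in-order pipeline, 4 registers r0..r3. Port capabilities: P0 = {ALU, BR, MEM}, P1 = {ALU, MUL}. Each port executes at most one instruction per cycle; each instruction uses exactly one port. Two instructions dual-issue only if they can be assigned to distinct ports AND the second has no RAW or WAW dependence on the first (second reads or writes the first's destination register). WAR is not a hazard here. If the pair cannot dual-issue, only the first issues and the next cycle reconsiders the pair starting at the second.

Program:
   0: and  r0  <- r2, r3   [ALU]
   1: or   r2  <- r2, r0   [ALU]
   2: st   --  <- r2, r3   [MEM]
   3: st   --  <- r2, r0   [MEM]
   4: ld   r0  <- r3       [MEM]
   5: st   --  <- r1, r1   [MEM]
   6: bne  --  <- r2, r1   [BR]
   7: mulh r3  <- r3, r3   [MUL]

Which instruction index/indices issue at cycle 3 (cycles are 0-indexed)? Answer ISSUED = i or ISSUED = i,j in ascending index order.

#0 head=0: and i0 RAW r0
#1 head=1: or i1 RAW r2
#2 head=2: st i2 no-port MEM/MEM
#3 head=3: st i3 no-port MEM/MEM
#4 head=4: ld i4 no-port MEM/MEM
#5 head=5: st i5 no-port MEM/BR
#6 head=6: bne/mulh i6,i7 pair

ISSUED = 3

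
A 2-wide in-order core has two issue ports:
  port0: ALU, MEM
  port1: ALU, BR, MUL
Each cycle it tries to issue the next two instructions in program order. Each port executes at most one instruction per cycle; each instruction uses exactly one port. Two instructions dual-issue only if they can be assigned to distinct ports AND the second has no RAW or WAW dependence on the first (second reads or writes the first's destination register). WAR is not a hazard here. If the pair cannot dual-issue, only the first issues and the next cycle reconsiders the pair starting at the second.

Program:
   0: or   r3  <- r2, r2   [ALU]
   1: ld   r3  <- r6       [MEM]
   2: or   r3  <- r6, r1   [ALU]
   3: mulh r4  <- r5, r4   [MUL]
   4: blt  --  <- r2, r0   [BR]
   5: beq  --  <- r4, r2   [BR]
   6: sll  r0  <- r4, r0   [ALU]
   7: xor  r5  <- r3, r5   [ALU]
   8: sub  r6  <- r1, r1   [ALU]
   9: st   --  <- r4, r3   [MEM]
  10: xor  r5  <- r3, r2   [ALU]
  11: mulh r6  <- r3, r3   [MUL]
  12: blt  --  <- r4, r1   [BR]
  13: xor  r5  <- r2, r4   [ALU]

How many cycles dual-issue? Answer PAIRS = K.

PAIRS = 5

  cy0 -> i0 (or) WAW r3
  cy1 -> i1 (ld) WAW r3
  cy2 -> i2,i3 (or mulh) dual
  cy3 -> i4 (blt) no-port BR/BR
  cy4 -> i5,i6 (beq sll) dual
  cy5 -> i7,i8 (xor sub) dual
  cy6 -> i9,i10 (st xor) dual
  cy7 -> i11 (mulh) no-port MUL/BR
  cy8 -> i12,i13 (blt xor) dual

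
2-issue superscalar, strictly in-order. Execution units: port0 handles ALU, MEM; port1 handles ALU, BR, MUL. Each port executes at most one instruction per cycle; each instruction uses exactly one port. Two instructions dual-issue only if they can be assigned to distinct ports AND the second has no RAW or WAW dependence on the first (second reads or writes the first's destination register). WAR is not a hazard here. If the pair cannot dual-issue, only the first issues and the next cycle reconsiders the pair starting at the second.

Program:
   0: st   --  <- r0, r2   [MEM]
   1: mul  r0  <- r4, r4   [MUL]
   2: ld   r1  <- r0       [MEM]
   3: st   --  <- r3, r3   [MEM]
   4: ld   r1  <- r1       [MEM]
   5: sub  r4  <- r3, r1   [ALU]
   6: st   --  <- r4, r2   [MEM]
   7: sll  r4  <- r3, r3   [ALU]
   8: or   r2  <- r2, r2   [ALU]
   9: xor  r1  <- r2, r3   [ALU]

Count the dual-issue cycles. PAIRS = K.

#0 head=0: st.MEM/mul.MUL i0,i1 2-wide
#1 head=2: ld.MEM i2 no-port MEM/MEM
#2 head=3: st.MEM i3 no-port MEM/MEM
#3 head=4: ld.MEM i4 RAW r1
#4 head=5: sub.ALU i5 RAW r4
#5 head=6: st.MEM/sll.ALU i6,i7 2-wide
#6 head=8: or.ALU i8 RAW r2
#7 head=9: xor.ALU i9 tail

PAIRS = 2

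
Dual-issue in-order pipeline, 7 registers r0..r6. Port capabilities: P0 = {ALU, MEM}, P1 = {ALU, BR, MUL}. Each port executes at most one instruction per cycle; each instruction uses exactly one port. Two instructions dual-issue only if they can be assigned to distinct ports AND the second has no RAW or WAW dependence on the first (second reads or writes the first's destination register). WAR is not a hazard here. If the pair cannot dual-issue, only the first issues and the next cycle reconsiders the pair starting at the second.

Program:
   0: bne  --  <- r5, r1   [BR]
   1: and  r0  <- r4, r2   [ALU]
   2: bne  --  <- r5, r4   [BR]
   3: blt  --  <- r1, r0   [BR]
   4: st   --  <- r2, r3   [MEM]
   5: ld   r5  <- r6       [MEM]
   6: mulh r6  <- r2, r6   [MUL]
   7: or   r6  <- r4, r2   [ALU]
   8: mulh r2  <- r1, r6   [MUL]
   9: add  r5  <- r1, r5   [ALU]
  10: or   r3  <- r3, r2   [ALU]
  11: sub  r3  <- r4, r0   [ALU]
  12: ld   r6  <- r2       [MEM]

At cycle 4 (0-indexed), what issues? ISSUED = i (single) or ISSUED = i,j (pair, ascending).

ISSUED = 7

c0: i0/i1 bne and  dual
c1: i2 bne  no-port BR/BR
c2: i3/i4 blt st  dual
c3: i5/i6 ld mulh  dual
c4: i7 or  RAW r6
c5: i8/i9 mulh add  dual
c6: i10 or  WAW r3
c7: i11/i12 sub ld  dual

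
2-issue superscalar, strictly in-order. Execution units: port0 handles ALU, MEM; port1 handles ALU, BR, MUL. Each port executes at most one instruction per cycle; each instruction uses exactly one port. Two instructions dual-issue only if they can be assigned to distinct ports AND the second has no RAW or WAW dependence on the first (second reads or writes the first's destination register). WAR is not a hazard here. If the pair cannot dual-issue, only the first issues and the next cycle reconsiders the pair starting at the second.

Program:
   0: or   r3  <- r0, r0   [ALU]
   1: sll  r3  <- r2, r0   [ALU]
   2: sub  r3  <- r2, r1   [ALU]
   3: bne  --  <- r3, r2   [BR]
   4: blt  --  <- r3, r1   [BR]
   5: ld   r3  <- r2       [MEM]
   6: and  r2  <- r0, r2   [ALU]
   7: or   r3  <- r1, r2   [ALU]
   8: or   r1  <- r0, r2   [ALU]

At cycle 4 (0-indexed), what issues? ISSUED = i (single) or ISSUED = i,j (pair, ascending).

#0 head=0: or i0 WAW r3
#1 head=1: sll i1 WAW r3
#2 head=2: sub i2 RAW r3
#3 head=3: bne i3 no-port BR/BR
#4 head=4: blt/ld i4/i5 2-wide
#5 head=6: and i6 RAW r2
#6 head=7: or/or i7/i8 2-wide

ISSUED = 4,5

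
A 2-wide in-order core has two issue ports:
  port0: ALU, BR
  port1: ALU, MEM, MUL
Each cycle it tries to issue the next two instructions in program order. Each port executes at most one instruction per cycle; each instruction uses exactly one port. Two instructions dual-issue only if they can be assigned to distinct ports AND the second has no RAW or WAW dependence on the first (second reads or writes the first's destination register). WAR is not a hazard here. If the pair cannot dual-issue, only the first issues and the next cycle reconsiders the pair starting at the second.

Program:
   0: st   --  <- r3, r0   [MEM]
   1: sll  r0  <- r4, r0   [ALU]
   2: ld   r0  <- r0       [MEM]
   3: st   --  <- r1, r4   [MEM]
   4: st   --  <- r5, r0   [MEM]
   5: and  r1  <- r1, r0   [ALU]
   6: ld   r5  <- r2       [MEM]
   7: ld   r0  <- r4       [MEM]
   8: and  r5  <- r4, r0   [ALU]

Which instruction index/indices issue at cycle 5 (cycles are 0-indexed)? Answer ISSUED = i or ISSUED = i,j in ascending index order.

ISSUED = 7

[0] i0,i1  st+sll  -- 2-wide
[1] i2  ld  -- no-port MEM/MEM
[2] i3  st  -- no-port MEM/MEM
[3] i4,i5  st+and  -- 2-wide
[4] i6  ld  -- no-port MEM/MEM
[5] i7  ld  -- RAW r0
[6] i8  and  -- tail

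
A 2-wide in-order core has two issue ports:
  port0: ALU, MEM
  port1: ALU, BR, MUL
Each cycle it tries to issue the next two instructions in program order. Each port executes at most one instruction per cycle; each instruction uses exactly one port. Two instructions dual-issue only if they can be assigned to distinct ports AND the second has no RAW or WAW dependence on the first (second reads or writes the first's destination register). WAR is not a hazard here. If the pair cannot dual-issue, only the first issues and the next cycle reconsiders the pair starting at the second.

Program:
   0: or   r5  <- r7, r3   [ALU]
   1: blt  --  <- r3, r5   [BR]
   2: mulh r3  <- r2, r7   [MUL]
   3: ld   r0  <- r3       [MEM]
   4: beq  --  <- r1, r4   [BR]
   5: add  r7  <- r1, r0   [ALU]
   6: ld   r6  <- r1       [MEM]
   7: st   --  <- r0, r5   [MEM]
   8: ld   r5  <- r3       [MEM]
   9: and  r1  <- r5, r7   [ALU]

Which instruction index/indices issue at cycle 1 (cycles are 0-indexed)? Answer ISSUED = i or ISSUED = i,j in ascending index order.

0. or.ALU @i0  | RAW r5
1. blt.BR @i1  | no-port BR/MUL
2. mulh.MUL @i2  | RAW r3
3. ld.MEM+beq.BR @i3&i4  | dual
4. add.ALU+ld.MEM @i5&i6  | dual
5. st.MEM @i7  | no-port MEM/MEM
6. ld.MEM @i8  | RAW r5
7. and.ALU @i9  | tail

ISSUED = 1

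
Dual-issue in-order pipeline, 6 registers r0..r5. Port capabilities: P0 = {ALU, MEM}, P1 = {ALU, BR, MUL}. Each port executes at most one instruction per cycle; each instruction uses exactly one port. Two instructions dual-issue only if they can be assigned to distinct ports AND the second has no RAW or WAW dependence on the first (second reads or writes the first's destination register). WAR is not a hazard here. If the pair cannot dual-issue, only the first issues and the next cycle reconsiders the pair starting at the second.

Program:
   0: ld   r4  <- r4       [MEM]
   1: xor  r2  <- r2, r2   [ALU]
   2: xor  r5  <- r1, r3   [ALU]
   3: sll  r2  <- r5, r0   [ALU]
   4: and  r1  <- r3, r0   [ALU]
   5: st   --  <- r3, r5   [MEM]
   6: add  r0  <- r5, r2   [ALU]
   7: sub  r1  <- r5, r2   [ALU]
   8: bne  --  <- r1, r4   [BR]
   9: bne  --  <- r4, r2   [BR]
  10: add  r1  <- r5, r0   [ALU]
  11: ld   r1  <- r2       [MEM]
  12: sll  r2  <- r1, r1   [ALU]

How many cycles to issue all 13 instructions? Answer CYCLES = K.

  cy0 -> i0&i1 (ld.MEM xor.ALU) dual
  cy1 -> i2 (xor.ALU) RAW r5
  cy2 -> i3&i4 (sll.ALU and.ALU) dual
  cy3 -> i5&i6 (st.MEM add.ALU) dual
  cy4 -> i7 (sub.ALU) RAW r1
  cy5 -> i8 (bne.BR) no-port BR/BR
  cy6 -> i9&i10 (bne.BR add.ALU) dual
  cy7 -> i11 (ld.MEM) RAW r1
  cy8 -> i12 (sll.ALU) tail

CYCLES = 9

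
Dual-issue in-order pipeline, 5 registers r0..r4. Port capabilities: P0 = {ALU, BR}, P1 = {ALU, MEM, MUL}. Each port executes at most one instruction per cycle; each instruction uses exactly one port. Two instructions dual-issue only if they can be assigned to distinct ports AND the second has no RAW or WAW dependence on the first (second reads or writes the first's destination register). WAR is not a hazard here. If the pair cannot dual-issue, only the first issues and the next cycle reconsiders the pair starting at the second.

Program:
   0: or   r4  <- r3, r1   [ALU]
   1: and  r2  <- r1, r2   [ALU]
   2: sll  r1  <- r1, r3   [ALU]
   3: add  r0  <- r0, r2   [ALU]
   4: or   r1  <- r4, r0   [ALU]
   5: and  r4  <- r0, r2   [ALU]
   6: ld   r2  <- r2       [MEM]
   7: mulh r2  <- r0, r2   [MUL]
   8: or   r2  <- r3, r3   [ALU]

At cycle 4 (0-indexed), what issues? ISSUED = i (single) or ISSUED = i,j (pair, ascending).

c0: i0/i1 or+and  2-wide
c1: i2/i3 sll+add  2-wide
c2: i4/i5 or+and  2-wide
c3: i6 ld  no-port MEM/MUL
c4: i7 mulh  WAW r2
c5: i8 or  tail

ISSUED = 7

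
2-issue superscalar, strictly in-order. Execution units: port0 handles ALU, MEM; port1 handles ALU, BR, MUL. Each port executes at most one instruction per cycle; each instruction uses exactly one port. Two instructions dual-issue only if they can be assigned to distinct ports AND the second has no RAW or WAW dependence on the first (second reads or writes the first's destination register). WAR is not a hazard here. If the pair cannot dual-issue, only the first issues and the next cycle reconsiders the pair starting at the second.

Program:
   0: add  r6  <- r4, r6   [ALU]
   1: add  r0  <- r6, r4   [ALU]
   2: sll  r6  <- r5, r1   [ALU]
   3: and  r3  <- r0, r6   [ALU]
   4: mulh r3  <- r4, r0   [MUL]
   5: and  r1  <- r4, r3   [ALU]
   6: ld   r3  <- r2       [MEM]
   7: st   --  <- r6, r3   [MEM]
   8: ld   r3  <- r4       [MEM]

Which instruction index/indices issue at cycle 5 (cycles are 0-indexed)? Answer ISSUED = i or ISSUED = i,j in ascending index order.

ISSUED = 7

  cy0 -> i0 (add) RAW r6
  cy1 -> i1,i2 (add/sll) pair
  cy2 -> i3 (and) WAW r3
  cy3 -> i4 (mulh) RAW r3
  cy4 -> i5,i6 (and/ld) pair
  cy5 -> i7 (st) no-port MEM/MEM
  cy6 -> i8 (ld) tail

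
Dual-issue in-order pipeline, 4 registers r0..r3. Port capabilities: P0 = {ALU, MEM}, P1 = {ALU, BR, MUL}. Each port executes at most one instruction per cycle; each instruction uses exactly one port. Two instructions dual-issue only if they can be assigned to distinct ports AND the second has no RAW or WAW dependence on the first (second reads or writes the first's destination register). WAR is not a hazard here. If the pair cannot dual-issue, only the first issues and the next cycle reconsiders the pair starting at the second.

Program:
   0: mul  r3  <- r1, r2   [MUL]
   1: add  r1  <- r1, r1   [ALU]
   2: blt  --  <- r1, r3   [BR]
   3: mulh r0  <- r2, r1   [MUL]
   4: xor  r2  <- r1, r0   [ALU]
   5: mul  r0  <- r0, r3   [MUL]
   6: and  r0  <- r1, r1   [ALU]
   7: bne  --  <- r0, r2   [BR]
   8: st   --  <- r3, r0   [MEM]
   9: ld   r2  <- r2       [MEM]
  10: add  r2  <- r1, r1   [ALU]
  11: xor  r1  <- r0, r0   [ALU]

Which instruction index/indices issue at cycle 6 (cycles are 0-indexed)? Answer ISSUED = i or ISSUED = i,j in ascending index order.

ISSUED = 9

[0] i0/i1  mul.MUL add.ALU  -- 2-wide
[1] i2  blt.BR  -- no-port BR/MUL
[2] i3  mulh.MUL  -- RAW r0
[3] i4/i5  xor.ALU mul.MUL  -- 2-wide
[4] i6  and.ALU  -- RAW r0
[5] i7/i8  bne.BR st.MEM  -- 2-wide
[6] i9  ld.MEM  -- WAW r2
[7] i10/i11  add.ALU xor.ALU  -- 2-wide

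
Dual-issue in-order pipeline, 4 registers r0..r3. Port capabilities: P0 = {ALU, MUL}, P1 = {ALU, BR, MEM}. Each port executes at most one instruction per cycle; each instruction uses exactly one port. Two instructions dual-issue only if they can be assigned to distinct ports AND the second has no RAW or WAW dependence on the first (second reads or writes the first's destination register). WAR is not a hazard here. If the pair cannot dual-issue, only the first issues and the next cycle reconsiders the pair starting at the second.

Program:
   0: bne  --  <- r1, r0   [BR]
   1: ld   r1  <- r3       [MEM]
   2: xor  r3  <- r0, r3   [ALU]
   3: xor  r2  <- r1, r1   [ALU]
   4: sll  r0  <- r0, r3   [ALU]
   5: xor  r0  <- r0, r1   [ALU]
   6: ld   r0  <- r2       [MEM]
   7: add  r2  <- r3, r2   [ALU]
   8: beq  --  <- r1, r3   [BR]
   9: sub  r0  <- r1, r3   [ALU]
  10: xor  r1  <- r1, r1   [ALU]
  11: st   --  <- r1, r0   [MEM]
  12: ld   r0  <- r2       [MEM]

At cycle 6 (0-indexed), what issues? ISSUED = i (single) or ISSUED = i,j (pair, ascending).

ISSUED = 10

  cy0 -> i0 (bne.BR) no-port BR/MEM
  cy1 -> i1&i2 (ld.MEM;xor.ALU) 2-wide
  cy2 -> i3&i4 (xor.ALU;sll.ALU) 2-wide
  cy3 -> i5 (xor.ALU) WAW r0
  cy4 -> i6&i7 (ld.MEM;add.ALU) 2-wide
  cy5 -> i8&i9 (beq.BR;sub.ALU) 2-wide
  cy6 -> i10 (xor.ALU) RAW r1
  cy7 -> i11 (st.MEM) no-port MEM/MEM
  cy8 -> i12 (ld.MEM) tail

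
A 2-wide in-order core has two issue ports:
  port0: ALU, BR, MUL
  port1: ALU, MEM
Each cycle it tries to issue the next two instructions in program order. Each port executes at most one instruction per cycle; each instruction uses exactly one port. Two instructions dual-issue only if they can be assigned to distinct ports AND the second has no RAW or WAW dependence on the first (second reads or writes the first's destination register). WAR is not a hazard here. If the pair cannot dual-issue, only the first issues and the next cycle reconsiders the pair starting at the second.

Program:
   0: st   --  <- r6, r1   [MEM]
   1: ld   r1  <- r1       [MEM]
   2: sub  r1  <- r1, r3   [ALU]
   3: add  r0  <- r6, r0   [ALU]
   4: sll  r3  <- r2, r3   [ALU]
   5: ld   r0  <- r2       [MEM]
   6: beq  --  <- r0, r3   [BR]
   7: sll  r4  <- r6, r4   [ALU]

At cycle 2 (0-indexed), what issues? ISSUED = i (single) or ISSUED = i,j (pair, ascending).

0. st.MEM @i0  | no-port MEM/MEM
1. ld.MEM @i1  | RAW+WAW r1
2. sub.ALU+add.ALU @i2/i3  | dual
3. sll.ALU+ld.MEM @i4/i5  | dual
4. beq.BR+sll.ALU @i6/i7  | dual

ISSUED = 2,3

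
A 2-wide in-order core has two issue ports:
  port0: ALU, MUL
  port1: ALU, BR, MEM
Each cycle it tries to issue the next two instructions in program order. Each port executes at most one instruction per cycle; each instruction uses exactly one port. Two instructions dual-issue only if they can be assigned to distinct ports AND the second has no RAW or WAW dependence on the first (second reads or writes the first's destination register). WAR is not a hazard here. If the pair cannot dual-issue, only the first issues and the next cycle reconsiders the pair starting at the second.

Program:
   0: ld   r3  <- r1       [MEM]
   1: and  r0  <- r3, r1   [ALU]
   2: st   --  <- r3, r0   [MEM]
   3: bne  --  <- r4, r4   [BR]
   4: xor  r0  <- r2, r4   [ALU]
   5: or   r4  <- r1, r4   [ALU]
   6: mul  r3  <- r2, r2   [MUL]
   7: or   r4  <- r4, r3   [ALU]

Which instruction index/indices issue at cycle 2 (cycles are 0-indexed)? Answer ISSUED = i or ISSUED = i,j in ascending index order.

  cy0 -> i0 (ld.MEM) RAW r3
  cy1 -> i1 (and.ALU) RAW r0
  cy2 -> i2 (st.MEM) no-port MEM/BR
  cy3 -> i3&i4 (bne.BR;xor.ALU) dual
  cy4 -> i5&i6 (or.ALU;mul.MUL) dual
  cy5 -> i7 (or.ALU) tail

ISSUED = 2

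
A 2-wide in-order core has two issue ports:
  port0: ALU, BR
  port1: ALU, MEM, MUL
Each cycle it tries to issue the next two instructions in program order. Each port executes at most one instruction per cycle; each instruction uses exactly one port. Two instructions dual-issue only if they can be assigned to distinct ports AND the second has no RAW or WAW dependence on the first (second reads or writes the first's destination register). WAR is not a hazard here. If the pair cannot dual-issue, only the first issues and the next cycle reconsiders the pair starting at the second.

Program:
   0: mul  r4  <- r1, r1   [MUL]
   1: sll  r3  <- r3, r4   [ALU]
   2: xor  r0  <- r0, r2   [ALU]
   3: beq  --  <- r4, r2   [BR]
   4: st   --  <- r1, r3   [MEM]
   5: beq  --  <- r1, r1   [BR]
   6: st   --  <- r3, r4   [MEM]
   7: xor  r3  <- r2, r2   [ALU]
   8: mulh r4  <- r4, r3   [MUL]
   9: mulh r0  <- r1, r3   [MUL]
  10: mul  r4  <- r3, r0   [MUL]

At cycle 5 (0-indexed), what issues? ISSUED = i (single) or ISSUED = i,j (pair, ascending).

ISSUED = 8

c0: i0 mul.MUL  RAW r4
c1: i1,i2 sll.ALU/xor.ALU  2-wide
c2: i3,i4 beq.BR/st.MEM  2-wide
c3: i5,i6 beq.BR/st.MEM  2-wide
c4: i7 xor.ALU  RAW r3
c5: i8 mulh.MUL  no-port MUL/MUL
c6: i9 mulh.MUL  no-port MUL/MUL
c7: i10 mul.MUL  tail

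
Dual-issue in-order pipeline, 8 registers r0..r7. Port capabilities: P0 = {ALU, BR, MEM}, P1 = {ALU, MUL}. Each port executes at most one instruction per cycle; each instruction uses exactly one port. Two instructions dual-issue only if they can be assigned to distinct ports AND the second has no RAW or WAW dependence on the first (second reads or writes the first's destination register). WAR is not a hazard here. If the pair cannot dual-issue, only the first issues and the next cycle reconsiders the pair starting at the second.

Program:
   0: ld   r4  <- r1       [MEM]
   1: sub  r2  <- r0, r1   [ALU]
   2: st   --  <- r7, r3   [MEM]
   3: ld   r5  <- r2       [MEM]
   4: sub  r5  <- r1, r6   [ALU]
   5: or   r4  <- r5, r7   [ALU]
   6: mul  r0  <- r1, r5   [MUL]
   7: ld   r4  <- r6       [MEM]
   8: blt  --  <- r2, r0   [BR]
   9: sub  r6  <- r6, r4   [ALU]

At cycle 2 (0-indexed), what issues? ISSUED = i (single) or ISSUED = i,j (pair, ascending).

c0: i0/i1 ld.MEM+sub.ALU  2-wide
c1: i2 st.MEM  no-port MEM/MEM
c2: i3 ld.MEM  WAW r5
c3: i4 sub.ALU  RAW r5
c4: i5/i6 or.ALU+mul.MUL  2-wide
c5: i7 ld.MEM  no-port MEM/BR
c6: i8/i9 blt.BR+sub.ALU  2-wide

ISSUED = 3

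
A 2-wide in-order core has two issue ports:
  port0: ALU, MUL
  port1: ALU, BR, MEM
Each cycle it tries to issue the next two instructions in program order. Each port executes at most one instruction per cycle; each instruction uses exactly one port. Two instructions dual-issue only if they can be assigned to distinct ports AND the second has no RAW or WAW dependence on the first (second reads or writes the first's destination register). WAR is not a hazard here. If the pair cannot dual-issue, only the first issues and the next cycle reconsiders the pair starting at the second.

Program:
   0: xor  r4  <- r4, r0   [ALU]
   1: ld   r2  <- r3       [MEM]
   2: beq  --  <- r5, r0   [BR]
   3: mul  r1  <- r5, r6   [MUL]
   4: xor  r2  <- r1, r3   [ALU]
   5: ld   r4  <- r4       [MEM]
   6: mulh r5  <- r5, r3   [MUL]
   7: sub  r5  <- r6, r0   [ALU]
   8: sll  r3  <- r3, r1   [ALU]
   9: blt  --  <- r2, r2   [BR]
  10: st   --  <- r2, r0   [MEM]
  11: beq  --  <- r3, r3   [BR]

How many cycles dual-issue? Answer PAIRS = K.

PAIRS = 4

[0] i0,i1  xor;ld  -- 2-wide
[1] i2,i3  beq;mul  -- 2-wide
[2] i4,i5  xor;ld  -- 2-wide
[3] i6  mulh  -- WAW r5
[4] i7,i8  sub;sll  -- 2-wide
[5] i9  blt  -- no-port BR/MEM
[6] i10  st  -- no-port MEM/BR
[7] i11  beq  -- tail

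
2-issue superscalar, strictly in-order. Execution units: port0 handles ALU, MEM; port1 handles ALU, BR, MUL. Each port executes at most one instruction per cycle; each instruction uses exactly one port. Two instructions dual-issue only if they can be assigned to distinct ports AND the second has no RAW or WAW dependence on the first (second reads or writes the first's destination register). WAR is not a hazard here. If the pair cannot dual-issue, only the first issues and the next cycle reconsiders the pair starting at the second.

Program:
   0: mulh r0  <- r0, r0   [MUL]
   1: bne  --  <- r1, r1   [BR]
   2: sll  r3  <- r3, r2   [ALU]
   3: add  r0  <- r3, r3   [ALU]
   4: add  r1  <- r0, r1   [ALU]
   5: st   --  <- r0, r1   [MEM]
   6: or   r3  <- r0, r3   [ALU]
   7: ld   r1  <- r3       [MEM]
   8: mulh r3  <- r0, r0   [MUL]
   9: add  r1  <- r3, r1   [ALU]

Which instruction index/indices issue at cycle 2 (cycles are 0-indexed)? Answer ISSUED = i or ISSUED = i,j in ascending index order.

  cy0 -> i0 (mulh) no-port MUL/BR
  cy1 -> i1&i2 (bne+sll) dual
  cy2 -> i3 (add) RAW r0
  cy3 -> i4 (add) RAW r1
  cy4 -> i5&i6 (st+or) dual
  cy5 -> i7&i8 (ld+mulh) dual
  cy6 -> i9 (add) tail

ISSUED = 3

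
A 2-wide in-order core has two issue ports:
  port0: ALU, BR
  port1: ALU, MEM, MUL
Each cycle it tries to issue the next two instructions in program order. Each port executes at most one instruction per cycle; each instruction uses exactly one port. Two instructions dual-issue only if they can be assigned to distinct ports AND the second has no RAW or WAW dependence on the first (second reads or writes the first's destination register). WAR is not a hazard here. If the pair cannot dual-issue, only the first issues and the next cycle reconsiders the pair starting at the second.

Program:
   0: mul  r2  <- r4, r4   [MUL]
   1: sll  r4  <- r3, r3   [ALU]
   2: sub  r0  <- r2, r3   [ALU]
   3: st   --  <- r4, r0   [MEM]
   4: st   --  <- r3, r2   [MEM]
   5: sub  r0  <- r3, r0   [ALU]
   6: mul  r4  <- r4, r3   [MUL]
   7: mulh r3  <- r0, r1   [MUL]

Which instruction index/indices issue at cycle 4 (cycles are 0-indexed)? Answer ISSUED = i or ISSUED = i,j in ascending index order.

[0] i0/i1  mul sll  -- pair
[1] i2  sub  -- RAW r0
[2] i3  st  -- no-port MEM/MEM
[3] i4/i5  st sub  -- pair
[4] i6  mul  -- no-port MUL/MUL
[5] i7  mulh  -- tail

ISSUED = 6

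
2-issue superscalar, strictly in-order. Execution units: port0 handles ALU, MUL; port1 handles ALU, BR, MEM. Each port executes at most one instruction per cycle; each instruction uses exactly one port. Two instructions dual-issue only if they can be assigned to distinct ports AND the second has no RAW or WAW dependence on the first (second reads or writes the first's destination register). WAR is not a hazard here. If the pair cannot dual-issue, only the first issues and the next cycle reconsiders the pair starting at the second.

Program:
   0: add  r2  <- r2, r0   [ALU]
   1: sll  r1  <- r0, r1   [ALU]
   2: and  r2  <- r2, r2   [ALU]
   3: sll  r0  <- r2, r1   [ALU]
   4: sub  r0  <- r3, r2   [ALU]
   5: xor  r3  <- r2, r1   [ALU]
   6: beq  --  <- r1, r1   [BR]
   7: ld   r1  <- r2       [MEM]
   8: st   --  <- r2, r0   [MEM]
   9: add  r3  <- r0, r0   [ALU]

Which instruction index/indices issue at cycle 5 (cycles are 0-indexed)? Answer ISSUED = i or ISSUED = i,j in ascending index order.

#0 head=0: add.ALU+sll.ALU i0+i1 pair
#1 head=2: and.ALU i2 RAW r2
#2 head=3: sll.ALU i3 WAW r0
#3 head=4: sub.ALU+xor.ALU i4+i5 pair
#4 head=6: beq.BR i6 no-port BR/MEM
#5 head=7: ld.MEM i7 no-port MEM/MEM
#6 head=8: st.MEM+add.ALU i8+i9 pair

ISSUED = 7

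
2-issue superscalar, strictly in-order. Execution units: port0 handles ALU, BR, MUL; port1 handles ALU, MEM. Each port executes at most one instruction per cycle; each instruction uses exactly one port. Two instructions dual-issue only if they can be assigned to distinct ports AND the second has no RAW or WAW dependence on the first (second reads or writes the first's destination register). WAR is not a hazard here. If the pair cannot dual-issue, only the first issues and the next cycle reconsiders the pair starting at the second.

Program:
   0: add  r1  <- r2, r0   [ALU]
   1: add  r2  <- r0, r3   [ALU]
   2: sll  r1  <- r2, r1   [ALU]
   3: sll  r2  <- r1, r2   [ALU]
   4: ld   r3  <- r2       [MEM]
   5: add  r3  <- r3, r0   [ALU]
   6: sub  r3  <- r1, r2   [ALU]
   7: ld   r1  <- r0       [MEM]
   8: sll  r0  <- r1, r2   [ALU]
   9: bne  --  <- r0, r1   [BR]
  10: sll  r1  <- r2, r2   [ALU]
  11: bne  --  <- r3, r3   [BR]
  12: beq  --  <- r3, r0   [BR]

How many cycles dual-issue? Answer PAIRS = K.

PAIRS = 3

  cy0 -> i0&i1 (add add) 2-wide
  cy1 -> i2 (sll) RAW r1
  cy2 -> i3 (sll) RAW r2
  cy3 -> i4 (ld) RAW+WAW r3
  cy4 -> i5 (add) WAW r3
  cy5 -> i6&i7 (sub ld) 2-wide
  cy6 -> i8 (sll) RAW r0
  cy7 -> i9&i10 (bne sll) 2-wide
  cy8 -> i11 (bne) no-port BR/BR
  cy9 -> i12 (beq) tail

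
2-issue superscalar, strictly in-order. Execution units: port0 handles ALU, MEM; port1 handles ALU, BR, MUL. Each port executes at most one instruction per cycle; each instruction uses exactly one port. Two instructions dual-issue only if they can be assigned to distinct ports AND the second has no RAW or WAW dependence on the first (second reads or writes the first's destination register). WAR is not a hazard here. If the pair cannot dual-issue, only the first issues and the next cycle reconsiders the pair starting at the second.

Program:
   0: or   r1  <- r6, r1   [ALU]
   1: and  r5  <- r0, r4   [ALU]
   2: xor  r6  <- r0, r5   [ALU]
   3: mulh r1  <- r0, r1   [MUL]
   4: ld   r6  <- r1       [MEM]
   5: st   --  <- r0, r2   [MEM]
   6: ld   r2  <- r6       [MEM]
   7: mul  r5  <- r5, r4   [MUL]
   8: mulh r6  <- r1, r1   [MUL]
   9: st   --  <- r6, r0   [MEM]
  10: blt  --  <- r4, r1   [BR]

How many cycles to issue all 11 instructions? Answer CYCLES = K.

c0: i0+i1 or.ALU/and.ALU  2-wide
c1: i2+i3 xor.ALU/mulh.MUL  2-wide
c2: i4 ld.MEM  no-port MEM/MEM
c3: i5 st.MEM  no-port MEM/MEM
c4: i6+i7 ld.MEM/mul.MUL  2-wide
c5: i8 mulh.MUL  RAW r6
c6: i9+i10 st.MEM/blt.BR  2-wide

CYCLES = 7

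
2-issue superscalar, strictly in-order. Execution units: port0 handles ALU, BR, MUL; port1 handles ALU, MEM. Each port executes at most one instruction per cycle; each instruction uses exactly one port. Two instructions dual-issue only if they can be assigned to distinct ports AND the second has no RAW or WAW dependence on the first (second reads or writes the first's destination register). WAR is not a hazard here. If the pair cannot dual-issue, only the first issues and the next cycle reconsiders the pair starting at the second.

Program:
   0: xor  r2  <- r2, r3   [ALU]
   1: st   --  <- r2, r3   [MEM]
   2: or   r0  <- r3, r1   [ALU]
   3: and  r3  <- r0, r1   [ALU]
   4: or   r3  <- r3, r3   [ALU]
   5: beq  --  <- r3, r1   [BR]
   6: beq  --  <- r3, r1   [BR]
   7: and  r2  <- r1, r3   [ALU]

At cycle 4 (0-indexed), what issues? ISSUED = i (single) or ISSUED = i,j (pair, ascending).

c0: i0 xor  RAW r2
c1: i1,i2 st or  dual
c2: i3 and  RAW+WAW r3
c3: i4 or  RAW r3
c4: i5 beq  no-port BR/BR
c5: i6,i7 beq and  dual

ISSUED = 5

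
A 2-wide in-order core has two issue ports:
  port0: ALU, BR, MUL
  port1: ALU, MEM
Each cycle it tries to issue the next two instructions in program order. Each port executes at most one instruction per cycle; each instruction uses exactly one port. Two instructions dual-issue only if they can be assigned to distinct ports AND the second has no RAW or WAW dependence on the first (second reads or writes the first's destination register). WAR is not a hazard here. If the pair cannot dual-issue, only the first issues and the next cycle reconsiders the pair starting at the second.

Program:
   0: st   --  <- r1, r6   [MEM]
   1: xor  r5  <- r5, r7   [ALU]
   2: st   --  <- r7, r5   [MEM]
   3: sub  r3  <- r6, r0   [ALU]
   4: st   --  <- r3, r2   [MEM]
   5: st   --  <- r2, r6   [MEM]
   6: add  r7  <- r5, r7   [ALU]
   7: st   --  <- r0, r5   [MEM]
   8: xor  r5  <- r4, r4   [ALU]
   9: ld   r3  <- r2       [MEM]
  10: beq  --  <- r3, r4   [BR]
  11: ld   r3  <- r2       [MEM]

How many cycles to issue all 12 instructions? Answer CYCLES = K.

  cy0 -> i0&i1 (st.MEM xor.ALU) pair
  cy1 -> i2&i3 (st.MEM sub.ALU) pair
  cy2 -> i4 (st.MEM) no-port MEM/MEM
  cy3 -> i5&i6 (st.MEM add.ALU) pair
  cy4 -> i7&i8 (st.MEM xor.ALU) pair
  cy5 -> i9 (ld.MEM) RAW r3
  cy6 -> i10&i11 (beq.BR ld.MEM) pair

CYCLES = 7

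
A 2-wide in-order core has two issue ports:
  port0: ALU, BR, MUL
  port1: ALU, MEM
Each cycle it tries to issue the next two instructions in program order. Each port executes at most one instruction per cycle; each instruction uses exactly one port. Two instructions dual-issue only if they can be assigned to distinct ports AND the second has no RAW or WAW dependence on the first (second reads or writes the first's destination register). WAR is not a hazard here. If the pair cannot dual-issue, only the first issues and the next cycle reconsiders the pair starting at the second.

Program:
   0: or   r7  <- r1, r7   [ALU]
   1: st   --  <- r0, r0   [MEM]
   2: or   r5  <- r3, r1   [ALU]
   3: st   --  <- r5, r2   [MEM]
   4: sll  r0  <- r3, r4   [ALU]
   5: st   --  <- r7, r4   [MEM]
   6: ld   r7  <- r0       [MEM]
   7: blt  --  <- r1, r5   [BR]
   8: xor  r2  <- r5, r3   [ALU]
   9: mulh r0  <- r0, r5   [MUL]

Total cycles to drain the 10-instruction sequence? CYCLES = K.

CYCLES = 6

t=0 i0,i1:or+st ; dual
t=1 i2:or ; RAW r5
t=2 i3,i4:st+sll ; dual
t=3 i5:st ; no-port MEM/MEM
t=4 i6,i7:ld+blt ; dual
t=5 i8,i9:xor+mulh ; dual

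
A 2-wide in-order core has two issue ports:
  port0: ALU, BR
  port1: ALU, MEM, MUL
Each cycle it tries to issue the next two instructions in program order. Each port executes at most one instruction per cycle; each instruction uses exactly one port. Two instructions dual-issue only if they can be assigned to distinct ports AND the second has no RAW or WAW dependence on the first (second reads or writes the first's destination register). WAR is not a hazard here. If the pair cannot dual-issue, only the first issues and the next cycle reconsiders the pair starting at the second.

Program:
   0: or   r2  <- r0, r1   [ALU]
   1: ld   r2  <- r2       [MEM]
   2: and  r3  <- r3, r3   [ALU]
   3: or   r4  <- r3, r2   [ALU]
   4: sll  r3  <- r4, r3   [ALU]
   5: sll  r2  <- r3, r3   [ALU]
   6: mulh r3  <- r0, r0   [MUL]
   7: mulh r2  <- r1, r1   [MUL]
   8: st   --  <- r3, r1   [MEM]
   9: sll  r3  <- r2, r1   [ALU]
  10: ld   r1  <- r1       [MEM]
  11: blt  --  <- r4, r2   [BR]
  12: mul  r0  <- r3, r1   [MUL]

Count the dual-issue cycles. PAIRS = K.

c0: i0 or  RAW+WAW r2
c1: i1&i2 ld+and  dual
c2: i3 or  RAW r4
c3: i4 sll  RAW r3
c4: i5&i6 sll+mulh  dual
c5: i7 mulh  no-port MUL/MEM
c6: i8&i9 st+sll  dual
c7: i10&i11 ld+blt  dual
c8: i12 mul  tail

PAIRS = 4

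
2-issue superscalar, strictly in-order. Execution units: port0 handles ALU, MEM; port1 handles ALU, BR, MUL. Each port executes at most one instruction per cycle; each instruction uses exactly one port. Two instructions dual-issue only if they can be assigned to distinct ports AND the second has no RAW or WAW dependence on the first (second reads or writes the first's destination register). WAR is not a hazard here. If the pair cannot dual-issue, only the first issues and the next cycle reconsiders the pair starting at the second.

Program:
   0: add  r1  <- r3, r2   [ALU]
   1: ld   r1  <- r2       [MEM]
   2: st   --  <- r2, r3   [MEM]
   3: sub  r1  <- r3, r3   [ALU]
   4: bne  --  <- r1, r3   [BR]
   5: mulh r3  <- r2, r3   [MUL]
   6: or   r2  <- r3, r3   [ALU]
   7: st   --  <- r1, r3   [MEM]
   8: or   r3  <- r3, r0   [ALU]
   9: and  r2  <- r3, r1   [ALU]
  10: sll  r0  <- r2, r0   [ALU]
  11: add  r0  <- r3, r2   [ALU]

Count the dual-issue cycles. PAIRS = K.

t=0 i0:add ; WAW r1
t=1 i1:ld ; no-port MEM/MEM
t=2 i2+i3:st;sub ; pair
t=3 i4:bne ; no-port BR/MUL
t=4 i5:mulh ; RAW r3
t=5 i6+i7:or;st ; pair
t=6 i8:or ; RAW r3
t=7 i9:and ; RAW r2
t=8 i10:sll ; WAW r0
t=9 i11:add ; tail

PAIRS = 2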